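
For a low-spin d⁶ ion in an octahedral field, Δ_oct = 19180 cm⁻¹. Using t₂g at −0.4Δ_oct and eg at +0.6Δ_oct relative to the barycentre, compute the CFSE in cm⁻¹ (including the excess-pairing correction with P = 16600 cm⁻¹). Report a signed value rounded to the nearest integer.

-12832

Configuration: t₂g⁶ eg⁰.
CFSE(orbital) = 6×(-0.4Δ_oct) + 0×(0.6Δ_oct) = -2.4Δ_oct; with Δ_oct = 19180 cm⁻¹ that is -46032 cm⁻¹.
Pairing penalty: 3 pairs vs 1 in the high-spin reference → 2 extra × P = 33200 cm⁻¹.
Overall CFSE = -46032 + 33200 = -12832 cm⁻¹.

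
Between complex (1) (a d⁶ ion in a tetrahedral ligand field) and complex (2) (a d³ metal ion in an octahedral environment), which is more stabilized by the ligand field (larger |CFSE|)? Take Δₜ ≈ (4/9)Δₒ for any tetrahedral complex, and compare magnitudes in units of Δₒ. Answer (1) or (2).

(1): Tetrahedral splitting is small, so the complex is high-spin; e^3 t2^3, CFSE = -0.6Δₜ ≈ -0.27Δₒ.
(2): t₂g³ eg⁰, CFSE = -1.2Δₒ.
So (2) has the larger |CFSE|.

(2)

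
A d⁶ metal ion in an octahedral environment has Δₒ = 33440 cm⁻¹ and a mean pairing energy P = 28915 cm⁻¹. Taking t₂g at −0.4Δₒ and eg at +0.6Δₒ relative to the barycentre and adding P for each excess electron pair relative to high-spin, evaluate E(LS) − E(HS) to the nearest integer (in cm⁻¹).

In the high-spin limit (t₂g⁴ eg²) the orbital term is -0.4Δₒ = -13376 cm⁻¹, with no excess pairing.
Low-spin t₂g⁶ eg⁰ gives -2.4Δₒ = -80256 cm⁻¹, but forming 2 extra pairs costs 2P = 57830 cm⁻¹, so E(LS) = -80256 + 57830 = -22426 cm⁻¹.
The difference is -22426 − (-13376) = -9050 cm⁻¹, so low-spin lies lower.

-9050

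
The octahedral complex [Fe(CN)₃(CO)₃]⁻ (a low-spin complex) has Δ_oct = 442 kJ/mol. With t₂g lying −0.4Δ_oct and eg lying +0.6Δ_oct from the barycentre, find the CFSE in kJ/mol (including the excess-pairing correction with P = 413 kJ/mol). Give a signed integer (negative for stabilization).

-235

Ligand charges: 3×(-1) from CN⁻ and 3×(+0) from CO sum to -3; with overall charge -1, Fe is +2.
Fe²⁺: group 8, so d-count = 8 − 2 = 6.
The d⁶ electrons fill as t₂g⁶ eg⁰.
Orbital CFSE = 6(-0.4) + 0(0.6) = -2.4Δ_oct = -2.4 × 442 = -1061 kJ/mol.
Pairing penalty: 3 pairs vs 1 in the high-spin reference → 2 extra × P = 826 kJ/mol.
Combining: -1061 + 826 = -235 kJ/mol.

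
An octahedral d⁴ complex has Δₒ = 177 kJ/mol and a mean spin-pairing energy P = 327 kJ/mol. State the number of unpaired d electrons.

With Δₒ < P the complex is high-spin.
Filling d⁴ accordingly: t₂g³ eg¹.
Unpaired electrons: 4.

4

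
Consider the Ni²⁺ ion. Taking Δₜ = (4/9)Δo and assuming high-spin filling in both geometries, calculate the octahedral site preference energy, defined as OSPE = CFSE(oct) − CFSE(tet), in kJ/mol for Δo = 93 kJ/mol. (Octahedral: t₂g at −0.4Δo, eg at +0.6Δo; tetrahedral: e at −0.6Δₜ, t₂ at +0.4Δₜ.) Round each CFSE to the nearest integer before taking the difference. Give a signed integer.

Ni sits in group 10; removing 2 electrons leaves Ni²⁺ with 10 − 2 = 8 d electrons.
Octahedral high-spin t₂g⁶ eg²: CFSE = -1.2 × 93 = -112 kJ/mol.
Tetrahedral e⁴ t₂⁴ gives -0.8Δₜ = -0.8 × (4/9) × 93 = -33 kJ/mol.
OSPE = CFSE(oct) − CFSE(tet) = -112 − (-33) = -79 kJ/mol.

-79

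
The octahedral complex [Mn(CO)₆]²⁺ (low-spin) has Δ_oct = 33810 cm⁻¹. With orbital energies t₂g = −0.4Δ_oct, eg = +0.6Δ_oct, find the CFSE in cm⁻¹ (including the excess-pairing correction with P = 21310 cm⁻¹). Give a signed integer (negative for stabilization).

CO is neutral, so the +2 overall charge sits on Mn: oxidation state +2.
Mn sits in group 7; removing 2 electrons leaves Mn²⁺ with 7 − 2 = 5 d electrons.
Electron filling gives t₂g⁵ eg⁰.
CFSE(orbital) = 5×(-0.4Δ_oct) + 0×(0.6Δ_oct) = -2.0Δ_oct; with Δ_oct = 33810 cm⁻¹ that is -67620 cm⁻¹.
Pairing penalty: 2 pairs vs 0 in the high-spin reference → 2 extra × P = 42620 cm⁻¹.
Net CFSE = -67620 + 42620 = -25000 cm⁻¹.

-25000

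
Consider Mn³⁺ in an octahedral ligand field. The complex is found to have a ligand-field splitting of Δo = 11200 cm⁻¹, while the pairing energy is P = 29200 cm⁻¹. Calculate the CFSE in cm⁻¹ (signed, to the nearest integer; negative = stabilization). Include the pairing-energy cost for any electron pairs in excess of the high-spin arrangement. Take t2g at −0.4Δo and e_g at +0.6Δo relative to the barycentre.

-6720

Group 7 minus oxidation state +3 gives a d⁴ configuration for Mn³⁺.
Here Δo < P (11200 < 29200), so the high-spin state is favoured.
That gives t2g^3 e_g^1.
Orbital CFSE = -0.6Δo = -0.6 × 11200 = -6720 cm⁻¹.
High-spin has no excess pairs, so no pairing correction applies.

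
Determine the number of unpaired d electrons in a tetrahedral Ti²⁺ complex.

Ti is in group 4, so Ti²⁺ is d² (4 − 2 = 2).
Tetrahedral fields are weak (Δₜ ≈ 4/9 Δₒ), so electrons fill high-spin.
Configuration: e² t₂⁰, giving 2 unpaired electrons.

2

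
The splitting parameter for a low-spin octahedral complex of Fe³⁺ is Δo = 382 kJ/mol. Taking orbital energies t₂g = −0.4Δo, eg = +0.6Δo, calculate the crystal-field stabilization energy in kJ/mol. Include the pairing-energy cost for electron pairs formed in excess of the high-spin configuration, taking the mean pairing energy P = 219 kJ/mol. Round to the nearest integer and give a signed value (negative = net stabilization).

-326

Fe³⁺: group 8, so d-count = 8 − 3 = 5.
Electron filling gives t₂g⁵ eg⁰.
CFSE(orbital) = 5×(-0.4Δo) + 0×(0.6Δo) = -2.0Δo; with Δo = 382 kJ/mol that is -764 kJ/mol.
High-spin d⁵ would be t₂g³ eg² with 0 pairs; low-spin has 2, so 2 excess pairs cost +2P = +438 kJ/mol.
Combining: -764 + 438 = -326 kJ/mol.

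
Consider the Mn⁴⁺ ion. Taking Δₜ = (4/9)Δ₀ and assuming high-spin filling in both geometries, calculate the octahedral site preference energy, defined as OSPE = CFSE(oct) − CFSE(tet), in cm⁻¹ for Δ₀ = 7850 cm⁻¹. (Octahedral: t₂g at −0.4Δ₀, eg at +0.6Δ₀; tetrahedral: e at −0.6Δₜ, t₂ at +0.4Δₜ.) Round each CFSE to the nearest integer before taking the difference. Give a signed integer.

Mn is in group 7, so Mn⁴⁺ is d³ (7 − 4 = 3).
Octahedral high-spin t₂g³ eg⁰: CFSE = -1.2 × 7850 = -9420 cm⁻¹.
Tetrahedral: e² t₂¹, CFSE = 2(−0.6) + 1(+0.4) = -0.8Δₜ = -0.8 × (4/9) × 7850 = -2791 cm⁻¹.
OSPE = CFSE(oct) − CFSE(tet) = -9420 − (-2791) = -6629 cm⁻¹.

-6629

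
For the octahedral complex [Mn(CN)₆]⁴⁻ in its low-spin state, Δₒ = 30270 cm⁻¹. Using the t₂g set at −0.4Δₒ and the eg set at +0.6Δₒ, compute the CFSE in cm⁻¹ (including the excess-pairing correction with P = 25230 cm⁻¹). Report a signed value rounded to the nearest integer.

-10080

Each CN⁻ contributes -1; 6 × (-1) = -6. With overall charge -4, Mn is in the +2 oxidation state.
Mn²⁺: group 7, so d-count = 7 − 2 = 5.
The d⁵ electrons fill as t₂g⁵ eg⁰.
The orbital stabilization is -2.0Δₒ = -2.0 × 30270 = -60540 cm⁻¹.
High-spin d⁵ would be t₂g³ eg² with 0 pairs; low-spin has 2, so 2 excess pairs cost +2P = +50460 cm⁻¹.
Net CFSE = -60540 + 50460 = -10080 cm⁻¹.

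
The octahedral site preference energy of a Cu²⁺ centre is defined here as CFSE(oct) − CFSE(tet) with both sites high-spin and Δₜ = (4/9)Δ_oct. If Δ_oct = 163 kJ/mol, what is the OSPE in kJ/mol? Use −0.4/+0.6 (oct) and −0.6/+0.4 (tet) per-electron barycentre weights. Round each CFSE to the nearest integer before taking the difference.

-69

Group 11 minus oxidation state +2 gives a d⁹ configuration for Cu²⁺.
Octahedral high-spin t2g^6 e_g^3: CFSE = -0.6 × 163 = -98 kJ/mol.
In a tetrahedral site the filling is e^4 t2^5: CFSE(tet) = -0.4Δₜ = -0.4 × (4/9)(163) = -29 kJ/mol.
Subtracting, OSPE = -98 − (-29) = -69 kJ/mol.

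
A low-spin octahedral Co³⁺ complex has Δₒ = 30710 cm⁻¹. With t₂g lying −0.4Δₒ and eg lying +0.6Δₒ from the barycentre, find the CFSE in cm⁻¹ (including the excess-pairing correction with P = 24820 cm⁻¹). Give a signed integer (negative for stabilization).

-24064

Co³⁺: group 9, so d-count = 9 − 3 = 6.
The d⁶ electrons fill as t₂g⁶ eg⁰.
The orbital stabilization is -2.4Δₒ = -2.4 × 30710 = -73704 cm⁻¹.
High-spin d⁶ would be t₂g⁴ eg² with 1 pair; low-spin has 3, so 2 excess pairs cost +2P = +49640 cm⁻¹.
Net CFSE = -73704 + 49640 = -24064 cm⁻¹.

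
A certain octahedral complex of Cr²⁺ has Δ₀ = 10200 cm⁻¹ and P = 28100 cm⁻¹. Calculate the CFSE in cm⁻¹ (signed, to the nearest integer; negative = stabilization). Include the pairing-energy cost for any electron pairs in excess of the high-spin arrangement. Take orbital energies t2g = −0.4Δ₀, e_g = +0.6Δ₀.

-6120

Group 6 minus oxidation state +2 gives a d⁴ configuration for Cr²⁺.
Here Δ₀ < P (10200 < 28100), so the high-spin state is favoured.
That gives t2g^3 e_g^1.
Orbital CFSE = -0.6Δ₀ = -0.6 × 10200 = -6120 cm⁻¹.
High-spin has no excess pairs, so no pairing correction applies.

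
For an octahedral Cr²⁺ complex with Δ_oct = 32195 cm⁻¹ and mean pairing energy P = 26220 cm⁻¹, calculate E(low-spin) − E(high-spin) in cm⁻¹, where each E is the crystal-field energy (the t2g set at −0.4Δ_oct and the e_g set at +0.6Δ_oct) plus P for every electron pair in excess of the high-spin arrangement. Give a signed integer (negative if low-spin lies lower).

Group 6 minus oxidation state +2 gives a d⁴ configuration for Cr²⁺.
High-spin: t2g^3 e_g^1, CFSE = -0.6Δ_oct = -19317 cm⁻¹.
Low-spin t2g^4 e_g^0 gives -1.6Δ_oct = -51512 cm⁻¹, but forming 1 extra pair costs 1P = 26220 cm⁻¹, so E(LS) = -51512 + 26220 = -25292 cm⁻¹.
Thus E(LS) − E(HS) = -5975 cm⁻¹.

-5975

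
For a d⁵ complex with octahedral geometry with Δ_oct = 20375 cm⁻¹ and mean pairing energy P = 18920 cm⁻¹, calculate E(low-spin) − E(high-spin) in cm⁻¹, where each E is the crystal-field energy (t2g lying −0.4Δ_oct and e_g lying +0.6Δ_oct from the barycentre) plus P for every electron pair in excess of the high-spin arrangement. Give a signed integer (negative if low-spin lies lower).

-2910

High-spin d⁵ fills as t2g^3 e_g^2 with CFSE 3(−0.4) + 2(+0.6) = 0.0Δ_oct = 0 cm⁻¹.
Low-spin: t2g^5 e_g^0, orbital CFSE = -2.0Δ_oct = -40750 cm⁻¹; plus 2 excess pairs × P = +37840 cm⁻¹; total -2910 cm⁻¹.
Thus E(LS) − E(HS) = -2910 cm⁻¹.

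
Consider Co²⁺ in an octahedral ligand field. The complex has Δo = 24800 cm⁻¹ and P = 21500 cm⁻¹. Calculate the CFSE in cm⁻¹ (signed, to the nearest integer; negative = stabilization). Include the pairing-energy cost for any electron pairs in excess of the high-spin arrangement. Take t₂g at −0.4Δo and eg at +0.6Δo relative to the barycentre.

Co is in group 9, so Co²⁺ is d⁷ (9 − 2 = 7).
Since Δo = 24800 cm⁻¹ > P = 21500 cm⁻¹, the complex adopts the low-spin configuration.
Filling d⁷ accordingly: t₂g⁶ eg¹.
Orbital CFSE = -1.8Δo = -1.8 × 24800 = -44640 cm⁻¹.
Excess pairs vs high-spin: 3 − 2 = 1; pairing cost = +21500 cm⁻¹.
Net CFSE = -44640 + 21500 = -23140 cm⁻¹.

-23140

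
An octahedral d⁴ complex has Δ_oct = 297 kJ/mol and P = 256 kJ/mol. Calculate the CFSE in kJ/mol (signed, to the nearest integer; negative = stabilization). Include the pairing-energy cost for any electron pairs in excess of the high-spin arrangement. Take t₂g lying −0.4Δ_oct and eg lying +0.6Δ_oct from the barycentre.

-219

Since Δ_oct = 297 kJ/mol > P = 256 kJ/mol, the complex adopts the low-spin configuration.
Configuration: t₂g⁴ eg⁰.
Orbital CFSE = -1.6Δ_oct = -1.6 × 297 = -475 kJ/mol.
Excess pairs vs high-spin: 1 − 0 = 1; pairing cost = +256 kJ/mol.
Net CFSE = -475 + 256 = -219 kJ/mol.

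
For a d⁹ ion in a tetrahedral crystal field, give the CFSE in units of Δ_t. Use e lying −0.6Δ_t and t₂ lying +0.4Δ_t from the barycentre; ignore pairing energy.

Tetrahedral fields are weak (Δₜ ≈ 4/9 Δₒ), so electrons fill high-spin.
Configuration: e⁴ t₂⁵.
CFSE = 4(-0.6Δ_t) + 5(0.4Δ_t) = -2.4Δ_t + 2.0Δ_t = -0.4Δ_t.

-0.4 Δ_t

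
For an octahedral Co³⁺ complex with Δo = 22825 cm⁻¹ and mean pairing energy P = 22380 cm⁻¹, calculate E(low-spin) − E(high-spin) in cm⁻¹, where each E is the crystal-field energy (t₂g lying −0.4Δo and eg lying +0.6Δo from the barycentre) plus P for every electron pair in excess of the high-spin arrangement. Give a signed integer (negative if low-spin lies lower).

-890

Co is in group 9, so Co³⁺ is d⁶ (9 − 3 = 6).
In the high-spin limit (t₂g⁴ eg²) the orbital term is -0.4Δo = -9130 cm⁻¹, with no excess pairing.
Low-spin t₂g⁶ eg⁰ gives -2.4Δo = -54780 cm⁻¹, but forming 2 extra pairs costs 2P = 44760 cm⁻¹, so E(LS) = -54780 + 44760 = -10020 cm⁻¹.
The difference is -10020 − (-9130) = -890 cm⁻¹, so low-spin lies lower.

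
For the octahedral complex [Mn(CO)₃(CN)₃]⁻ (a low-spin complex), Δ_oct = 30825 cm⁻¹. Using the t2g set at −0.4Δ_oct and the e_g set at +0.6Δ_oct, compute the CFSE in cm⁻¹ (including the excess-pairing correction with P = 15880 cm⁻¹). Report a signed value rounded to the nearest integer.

Ligand charges: 3×(+0) from CO and 3×(-1) from CN⁻ sum to -3; with overall charge -1, Mn is +2.
Mn sits in group 7; removing 2 electrons leaves Mn²⁺ with 7 − 2 = 5 d electrons.
Electron filling gives t2g^5 e_g^0.
CFSE(orbital) = 5×(-0.4Δ_oct) + 0×(0.6Δ_oct) = -2.0Δ_oct; with Δ_oct = 30825 cm⁻¹ that is -61650 cm⁻¹.
High-spin d⁵ would be t2g^3 e_g^2 with 0 pairs; low-spin has 2, so 2 excess pairs cost +2P = +31760 cm⁻¹.
Net CFSE = -61650 + 31760 = -29890 cm⁻¹.

-29890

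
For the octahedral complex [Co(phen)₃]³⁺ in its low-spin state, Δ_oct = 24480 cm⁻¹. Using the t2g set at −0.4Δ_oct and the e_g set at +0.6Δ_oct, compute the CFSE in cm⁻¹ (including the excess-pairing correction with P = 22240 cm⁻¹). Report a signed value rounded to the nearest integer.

phen is neutral, so the +3 overall charge sits on Co: oxidation state +3.
Group 9 minus oxidation state +3 gives a d⁶ configuration for Co³⁺.
Electron filling gives t2g^6 e_g^0.
The orbital stabilization is -2.4Δ_oct = -2.4 × 24480 = -58752 cm⁻¹.
High-spin d⁶ would be t2g^4 e_g^2 with 1 pair; low-spin has 3, so 2 excess pairs cost +2P = +44480 cm⁻¹.
Net CFSE = -58752 + 44480 = -14272 cm⁻¹.

-14272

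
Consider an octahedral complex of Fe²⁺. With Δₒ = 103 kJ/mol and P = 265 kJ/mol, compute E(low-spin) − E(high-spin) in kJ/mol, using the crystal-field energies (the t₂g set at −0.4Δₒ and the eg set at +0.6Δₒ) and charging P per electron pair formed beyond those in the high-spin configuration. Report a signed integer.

Group 8 minus oxidation state +2 gives a d⁶ configuration for Fe²⁺.
High-spin: t₂g⁴ eg², CFSE = -0.4Δₒ = -41 kJ/mol.
Low-spin: t₂g⁶ eg⁰, orbital CFSE = -2.4Δₒ = -247 kJ/mol; plus 2 excess pairs × P = +530 kJ/mol; total 283 kJ/mol.
Thus E(LS) − E(HS) = 324 kJ/mol.

324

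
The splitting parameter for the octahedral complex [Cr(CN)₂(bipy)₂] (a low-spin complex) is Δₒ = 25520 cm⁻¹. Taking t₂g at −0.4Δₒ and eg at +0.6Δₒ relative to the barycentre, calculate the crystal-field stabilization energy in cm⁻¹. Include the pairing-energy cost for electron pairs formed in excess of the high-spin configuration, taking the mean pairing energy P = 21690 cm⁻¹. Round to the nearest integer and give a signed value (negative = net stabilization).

-19142

Ligand charges: 2×(-1) from CN⁻ and 2×(+0) from bipy sum to -2; with overall charge +0, Cr is +2.
Cr sits in group 6; removing 2 electrons leaves Cr²⁺ with 6 − 2 = 4 d electrons.
The d⁴ electrons fill as t₂g⁴ eg⁰.
CFSE(orbital) = 4×(-0.4Δₒ) + 0×(0.6Δₒ) = -1.6Δₒ; with Δₒ = 25520 cm⁻¹ that is -40832 cm⁻¹.
Pairing penalty: 1 pair vs 0 in the high-spin reference → 1 extra × P = 21690 cm⁻¹.
Net CFSE = -40832 + 21690 = -19142 cm⁻¹.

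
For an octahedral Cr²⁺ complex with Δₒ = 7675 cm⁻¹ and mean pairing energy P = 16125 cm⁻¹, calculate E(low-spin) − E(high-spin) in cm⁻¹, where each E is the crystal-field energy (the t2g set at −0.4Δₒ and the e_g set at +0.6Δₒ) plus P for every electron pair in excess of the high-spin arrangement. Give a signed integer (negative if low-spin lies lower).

8450

Cr sits in group 6; removing 2 electrons leaves Cr²⁺ with 6 − 2 = 4 d electrons.
High-spin: t2g^3 e_g^1, CFSE = -0.6Δₒ = -4605 cm⁻¹.
Low-spin: t2g^4 e_g^0, orbital CFSE = -1.6Δₒ = -12280 cm⁻¹; plus 1 excess pair × P = +16125 cm⁻¹; total 3845 cm⁻¹.
Thus E(LS) − E(HS) = 8450 cm⁻¹.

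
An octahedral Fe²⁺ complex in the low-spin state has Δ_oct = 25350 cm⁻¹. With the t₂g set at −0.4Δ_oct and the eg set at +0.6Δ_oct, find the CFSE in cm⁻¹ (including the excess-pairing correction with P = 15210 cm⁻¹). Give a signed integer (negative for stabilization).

Fe is in group 8, so Fe²⁺ is d⁶ (8 − 2 = 6).
Configuration: t₂g⁶ eg⁰.
The orbital stabilization is -2.4Δ_oct = -2.4 × 25350 = -60840 cm⁻¹.
Pairing penalty: 3 pairs vs 1 in the high-spin reference → 2 extra × P = 30420 cm⁻¹.
Combining: -60840 + 30420 = -30420 cm⁻¹.

-30420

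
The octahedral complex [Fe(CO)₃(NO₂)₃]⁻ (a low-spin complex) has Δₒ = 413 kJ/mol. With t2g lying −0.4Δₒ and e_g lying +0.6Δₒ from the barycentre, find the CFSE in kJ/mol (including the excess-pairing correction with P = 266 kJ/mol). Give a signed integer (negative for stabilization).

-459

Ligand charges: 3×(+0) from CO and 3×(-1) from NO₂⁻ sum to -3; with overall charge -1, Fe is +2.
Group 8 minus oxidation state +2 gives a d⁶ configuration for Fe²⁺.
The d⁶ electrons fill as t2g^6 e_g^0.
CFSE(orbital) = 6×(-0.4Δₒ) + 0×(0.6Δₒ) = -2.4Δₒ; with Δₒ = 413 kJ/mol that is -991 kJ/mol.
Pairing penalty: 3 pairs vs 1 in the high-spin reference → 2 extra × P = 532 kJ/mol.
Combining: -991 + 532 = -459 kJ/mol.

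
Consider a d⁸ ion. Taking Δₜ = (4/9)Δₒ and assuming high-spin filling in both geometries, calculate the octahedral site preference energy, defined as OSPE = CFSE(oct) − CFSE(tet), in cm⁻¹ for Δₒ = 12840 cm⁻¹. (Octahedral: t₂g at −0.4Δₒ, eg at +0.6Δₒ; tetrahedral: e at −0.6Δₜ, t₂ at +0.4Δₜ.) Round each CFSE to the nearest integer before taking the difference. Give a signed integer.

-10843

In an octahedral site d⁸ (HS) is t₂g⁶ eg², giving CFSE(oct) = -1.2Δₒ = -15408 cm⁻¹.
Tetrahedral: e⁴ t₂⁴, CFSE = 4(−0.6) + 4(+0.4) = -0.8Δₜ = -0.8 × (4/9) × 12840 = -4565 cm⁻¹.
OSPE = -15408 − (-4565) = -10843 cm⁻¹.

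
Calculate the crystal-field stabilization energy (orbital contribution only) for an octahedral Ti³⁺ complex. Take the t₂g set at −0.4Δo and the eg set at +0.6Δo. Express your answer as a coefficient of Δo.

-0.4 Δo

Ti sits in group 4; removing 3 electrons leaves Ti³⁺ with 4 − 3 = 1 d electrons.
For octahedral d¹ the high- and low-spin configurations coincide.
Configuration: t₂g¹ eg⁰.
CFSE = 1(-0.4Δo) + 0(0.6Δo) = -0.4Δo + 0.0Δo = -0.4Δo.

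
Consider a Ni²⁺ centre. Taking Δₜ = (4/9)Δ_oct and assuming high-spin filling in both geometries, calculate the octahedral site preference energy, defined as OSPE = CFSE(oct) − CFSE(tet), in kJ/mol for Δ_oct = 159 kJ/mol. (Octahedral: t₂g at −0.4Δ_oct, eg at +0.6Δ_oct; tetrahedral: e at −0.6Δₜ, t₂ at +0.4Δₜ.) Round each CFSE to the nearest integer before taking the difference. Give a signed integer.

-134

Ni is in group 10, so Ni²⁺ is d⁸ (10 − 2 = 8).
Octahedral (high-spin): t₂g⁶ eg², CFSE = 6(−0.4) + 2(+0.6) = -1.2Δ_oct = -1.2 × 159 = -191 kJ/mol.
Tetrahedral: e⁴ t₂⁴, CFSE = 4(−0.6) + 4(+0.4) = -0.8Δₜ = -0.8 × (4/9) × 159 = -57 kJ/mol.
Subtracting, OSPE = -191 − (-57) = -134 kJ/mol.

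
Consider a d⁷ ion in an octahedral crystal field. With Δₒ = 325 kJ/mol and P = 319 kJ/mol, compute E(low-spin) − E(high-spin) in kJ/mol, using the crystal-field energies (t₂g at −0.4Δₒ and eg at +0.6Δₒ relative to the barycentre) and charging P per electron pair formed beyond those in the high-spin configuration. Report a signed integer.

-6

High-spin d⁷ fills as t₂g⁵ eg² with CFSE 5(−0.4) + 2(+0.6) = -0.8Δₒ = -260 kJ/mol.
Low-spin t₂g⁶ eg¹ gives -1.8Δₒ = -585 kJ/mol, but forming 1 extra pair costs 1P = 319 kJ/mol, so E(LS) = -585 + 319 = -266 kJ/mol.
Thus E(LS) − E(HS) = -6 kJ/mol.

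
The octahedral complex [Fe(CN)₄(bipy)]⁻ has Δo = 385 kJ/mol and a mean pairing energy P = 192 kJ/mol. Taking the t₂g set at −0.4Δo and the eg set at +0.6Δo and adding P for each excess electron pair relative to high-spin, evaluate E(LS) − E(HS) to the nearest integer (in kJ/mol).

-386

Ligand charges: 4×(-1) from CN⁻ and 1×(+0) from bipy sum to -4; with overall charge -1, Fe is +3.
Fe is in group 8, so Fe³⁺ is d⁵ (8 − 3 = 5).
High-spin d⁵ fills as t₂g³ eg² with CFSE 3(−0.4) + 2(+0.6) = 0.0Δo = 0 kJ/mol.
Low-spin t₂g⁵ eg⁰ gives -2.0Δo = -770 kJ/mol, but forming 2 extra pairs costs 2P = 384 kJ/mol, so E(LS) = -770 + 384 = -386 kJ/mol.
E(LS) − E(HS) = -386 − (0) = -386 kJ/mol.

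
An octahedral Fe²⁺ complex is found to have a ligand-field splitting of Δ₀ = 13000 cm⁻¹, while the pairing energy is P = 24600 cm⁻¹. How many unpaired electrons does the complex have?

Fe is in group 8, so Fe²⁺ is d⁶ (8 − 2 = 6).
Since Δ₀ = 13000 cm⁻¹ < P = 24600 cm⁻¹, the complex adopts the high-spin configuration.
Filling d⁶ accordingly: t₂g⁴ eg².
Unpaired electrons: 4.

4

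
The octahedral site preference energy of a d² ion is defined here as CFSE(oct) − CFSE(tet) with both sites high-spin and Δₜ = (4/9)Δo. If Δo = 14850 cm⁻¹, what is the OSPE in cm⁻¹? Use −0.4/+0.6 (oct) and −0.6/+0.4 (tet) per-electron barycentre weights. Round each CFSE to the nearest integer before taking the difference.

In an octahedral site d² (HS) is t₂g² eg⁰, giving CFSE(oct) = -0.8Δo = -11880 cm⁻¹.
In a tetrahedral site the filling is e² t₂⁰: CFSE(tet) = -1.2Δₜ = -1.2 × (4/9)(14850) = -7920 cm⁻¹.
Subtracting, OSPE = -11880 − (-7920) = -3960 cm⁻¹.

-3960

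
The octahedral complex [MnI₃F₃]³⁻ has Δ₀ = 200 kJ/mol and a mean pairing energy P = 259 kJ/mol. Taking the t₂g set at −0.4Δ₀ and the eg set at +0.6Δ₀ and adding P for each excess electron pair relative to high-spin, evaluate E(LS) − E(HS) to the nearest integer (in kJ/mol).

59

Ligand charges: 3×(-1) from I⁻ and 3×(-1) from F⁻ sum to -6; with overall charge -3, Mn is +3.
Mn sits in group 7; removing 3 electrons leaves Mn³⁺ with 7 − 3 = 4 d electrons.
In the high-spin limit (t₂g³ eg¹) the orbital term is -0.6Δ₀ = -120 kJ/mol, with no excess pairing.
Low-spin t₂g⁴ eg⁰ gives -1.6Δ₀ = -320 kJ/mol, but forming 1 extra pair costs 1P = 259 kJ/mol, so E(LS) = -320 + 259 = -61 kJ/mol.
The difference is -61 − (-120) = 59 kJ/mol, so high-spin lies lower.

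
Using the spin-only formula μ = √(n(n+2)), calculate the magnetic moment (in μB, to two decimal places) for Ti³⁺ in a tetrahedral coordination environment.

1.73 μB

Ti is in group 4, so Ti³⁺ is d¹ (4 − 3 = 1).
Tetrahedral splitting is small, so the complex is high-spin.
Configuration: e¹ t₂⁰ → 1 unpaired electron.
μ(spin-only) = √[1(1+2)] = √3 ≈ 1.73 μB.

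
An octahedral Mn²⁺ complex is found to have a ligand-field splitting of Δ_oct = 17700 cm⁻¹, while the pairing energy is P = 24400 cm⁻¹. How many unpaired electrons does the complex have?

Mn is in group 7, so Mn²⁺ is d⁵ (7 − 2 = 5).
Δ_oct < P, so pairing is avoided: the ground state is high-spin.
Configuration: t₂g³ eg².
Unpaired electrons: 5.

5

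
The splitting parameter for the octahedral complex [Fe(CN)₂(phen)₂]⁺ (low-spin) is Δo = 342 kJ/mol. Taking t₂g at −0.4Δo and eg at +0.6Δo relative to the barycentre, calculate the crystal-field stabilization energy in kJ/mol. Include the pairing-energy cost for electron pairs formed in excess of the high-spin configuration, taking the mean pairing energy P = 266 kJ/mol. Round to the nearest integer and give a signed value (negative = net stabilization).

-152

Ligand charges: 2×(-1) from CN⁻ and 2×(+0) from phen sum to -2; with overall charge +1, Fe is +3.
Group 8 minus oxidation state +3 gives a d⁵ configuration for Fe³⁺.
Configuration: t₂g⁵ eg⁰.
CFSE(orbital) = 5×(-0.4Δo) + 0×(0.6Δo) = -2.0Δo; with Δo = 342 kJ/mol that is -684 kJ/mol.
Pairing penalty: 2 pairs vs 0 in the high-spin reference → 2 extra × P = 532 kJ/mol.
Net CFSE = -684 + 532 = -152 kJ/mol.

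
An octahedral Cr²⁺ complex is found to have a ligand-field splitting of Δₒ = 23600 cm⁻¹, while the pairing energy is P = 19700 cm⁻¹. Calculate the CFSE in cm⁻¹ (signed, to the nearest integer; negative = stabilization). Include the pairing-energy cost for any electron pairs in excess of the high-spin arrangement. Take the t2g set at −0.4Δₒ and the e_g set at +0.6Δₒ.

-18060

Cr²⁺: group 6, so d-count = 6 − 2 = 4.
With Δₒ > P the complex is low-spin.
That gives t2g^4 e_g^0.
Orbital CFSE = -1.6Δₒ = -1.6 × 23600 = -37760 cm⁻¹.
Excess pairs vs high-spin: 1 − 0 = 1; pairing cost = +19700 cm⁻¹.
Net CFSE = -37760 + 19700 = -18060 cm⁻¹.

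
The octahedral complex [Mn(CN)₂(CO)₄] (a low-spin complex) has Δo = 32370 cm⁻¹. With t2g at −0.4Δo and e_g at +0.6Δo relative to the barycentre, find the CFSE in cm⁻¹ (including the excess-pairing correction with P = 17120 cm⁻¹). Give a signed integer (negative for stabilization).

Ligand charges: 2×(-1) from CN⁻ and 4×(+0) from CO sum to -2; with overall charge +0, Mn is +2.
Mn²⁺: group 7, so d-count = 7 − 2 = 5.
Configuration: t2g^5 e_g^0.
Orbital CFSE = 5(-0.4) + 0(0.6) = -2.0Δo = -2.0 × 32370 = -64740 cm⁻¹.
Relative to high-spin t2g^3 e_g^2 (0 paired), the low-spin configuration has 2 additional pairs, contributing +2 × 17120 = +34240 cm⁻¹.
Overall CFSE = -64740 + 34240 = -30500 cm⁻¹.

-30500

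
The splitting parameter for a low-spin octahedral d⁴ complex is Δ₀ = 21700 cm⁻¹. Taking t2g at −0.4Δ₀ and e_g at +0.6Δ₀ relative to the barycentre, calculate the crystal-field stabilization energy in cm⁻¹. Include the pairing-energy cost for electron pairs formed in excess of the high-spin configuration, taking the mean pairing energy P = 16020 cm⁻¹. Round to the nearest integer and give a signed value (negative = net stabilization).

The d⁴ electrons fill as t2g^4 e_g^0.
The orbital stabilization is -1.6Δ₀ = -1.6 × 21700 = -34720 cm⁻¹.
Pairing penalty: 1 pair vs 0 in the high-spin reference → 1 extra × P = 16020 cm⁻¹.
Overall CFSE = -34720 + 16020 = -18700 cm⁻¹.

-18700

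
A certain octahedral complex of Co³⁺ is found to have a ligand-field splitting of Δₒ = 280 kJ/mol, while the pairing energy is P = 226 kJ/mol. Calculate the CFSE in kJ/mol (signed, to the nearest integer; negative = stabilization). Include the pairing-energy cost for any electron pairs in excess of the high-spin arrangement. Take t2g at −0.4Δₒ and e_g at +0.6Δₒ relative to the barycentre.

Co sits in group 9; removing 3 electrons leaves Co³⁺ with 9 − 3 = 6 d electrons.
Δₒ > P, so pairing is preferred: the ground state is low-spin.
Filling d⁶ accordingly: t2g^6 e_g^0.
Orbital CFSE = -2.4Δₒ = -2.4 × 280 = -672 kJ/mol.
Excess pairs vs high-spin: 3 − 1 = 2; pairing cost = +452 kJ/mol.
Net CFSE = -672 + 452 = -220 kJ/mol.

-220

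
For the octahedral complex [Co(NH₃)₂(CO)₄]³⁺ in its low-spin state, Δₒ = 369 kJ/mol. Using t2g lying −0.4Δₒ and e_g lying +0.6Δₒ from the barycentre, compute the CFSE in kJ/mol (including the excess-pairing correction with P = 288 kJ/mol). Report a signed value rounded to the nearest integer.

Ligand charges: 2×(+0) from NH₃ and 4×(+0) from CO sum to +0; with overall charge +3, Co is +3.
Co sits in group 9; removing 3 electrons leaves Co³⁺ with 9 − 3 = 6 d electrons.
Configuration: t2g^6 e_g^0.
Orbital CFSE = 6(-0.4) + 0(0.6) = -2.4Δₒ = -2.4 × 369 = -886 kJ/mol.
High-spin d⁶ would be t2g^4 e_g^2 with 1 pair; low-spin has 3, so 2 excess pairs cost +2P = +576 kJ/mol.
Net CFSE = -886 + 576 = -310 kJ/mol.

-310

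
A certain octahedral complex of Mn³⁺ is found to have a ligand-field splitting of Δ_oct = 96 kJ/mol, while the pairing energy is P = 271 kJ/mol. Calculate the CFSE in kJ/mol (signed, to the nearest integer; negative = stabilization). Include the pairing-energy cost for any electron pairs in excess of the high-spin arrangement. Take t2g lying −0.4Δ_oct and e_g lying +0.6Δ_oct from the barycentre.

-58

Mn is in group 7, so Mn³⁺ is d⁴ (7 − 3 = 4).
Since Δ_oct = 96 kJ/mol < P = 271 kJ/mol, the complex adopts the high-spin configuration.
Configuration: t2g^3 e_g^1.
Orbital CFSE = -0.6Δ_oct = -0.6 × 96 = -58 kJ/mol.
High-spin has no excess pairs, so no pairing correction applies.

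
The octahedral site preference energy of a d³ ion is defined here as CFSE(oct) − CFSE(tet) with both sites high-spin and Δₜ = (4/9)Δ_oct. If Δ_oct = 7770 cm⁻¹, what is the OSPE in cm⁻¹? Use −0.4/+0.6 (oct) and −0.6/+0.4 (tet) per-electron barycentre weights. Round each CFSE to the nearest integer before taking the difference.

Octahedral (high-spin): t₂g³ eg⁰, CFSE = 3(−0.4) + 0(+0.6) = -1.2Δ_oct = -1.2 × 7770 = -9324 cm⁻¹.
In a tetrahedral site the filling is e² t₂¹: CFSE(tet) = -0.8Δₜ = -0.8 × (4/9)(7770) = -2763 cm⁻¹.
OSPE = CFSE(oct) − CFSE(tet) = -9324 − (-2763) = -6561 cm⁻¹.

-6561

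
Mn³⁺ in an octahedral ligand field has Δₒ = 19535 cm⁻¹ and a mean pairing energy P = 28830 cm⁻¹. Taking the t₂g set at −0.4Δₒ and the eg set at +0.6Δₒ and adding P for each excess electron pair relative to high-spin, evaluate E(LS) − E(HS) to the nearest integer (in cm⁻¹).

9295

Mn sits in group 7; removing 3 electrons leaves Mn³⁺ with 7 − 3 = 4 d electrons.
High-spin d⁴ fills as t₂g³ eg¹ with CFSE 3(−0.4) + 1(+0.6) = -0.6Δₒ = -11721 cm⁻¹.
For low-spin the configuration is t₂g⁴ eg⁰: orbital energy -1.6 × 19535 = -31256 cm⁻¹, and 1 additional pair relative to high-spin adds 28830 cm⁻¹, giving -2426 cm⁻¹.
E(LS) − E(HS) = -2426 − (-11721) = 9295 cm⁻¹.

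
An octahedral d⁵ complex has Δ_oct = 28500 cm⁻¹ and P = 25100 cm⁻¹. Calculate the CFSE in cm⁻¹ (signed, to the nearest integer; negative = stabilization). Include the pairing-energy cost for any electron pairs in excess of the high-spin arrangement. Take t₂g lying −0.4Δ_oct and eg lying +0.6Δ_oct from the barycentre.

Δ_oct > P, so pairing is preferred: the ground state is low-spin.
That gives t₂g⁵ eg⁰.
Orbital CFSE = -2.0Δ_oct = -2.0 × 28500 = -57000 cm⁻¹.
Excess pairs vs high-spin: 2 − 0 = 2; pairing cost = +50200 cm⁻¹.
Net CFSE = -57000 + 50200 = -6800 cm⁻¹.

-6800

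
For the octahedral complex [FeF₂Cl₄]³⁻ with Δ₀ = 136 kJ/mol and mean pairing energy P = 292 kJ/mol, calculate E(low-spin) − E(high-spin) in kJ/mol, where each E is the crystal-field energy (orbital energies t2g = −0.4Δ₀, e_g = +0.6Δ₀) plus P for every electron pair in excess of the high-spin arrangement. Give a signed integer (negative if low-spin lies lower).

Ligand charges: 2×(-1) from F⁻ and 4×(-1) from Cl⁻ sum to -6; with overall charge -3, Fe is +3.
Group 8 minus oxidation state +3 gives a d⁵ configuration for Fe³⁺.
In the high-spin limit (t2g^3 e_g^2) the orbital term is 0.0Δ₀ = 0 kJ/mol, with no excess pairing.
Low-spin t2g^5 e_g^0 gives -2.0Δ₀ = -272 kJ/mol, but forming 2 extra pairs costs 2P = 584 kJ/mol, so E(LS) = -272 + 584 = 312 kJ/mol.
E(LS) − E(HS) = 312 − (0) = 312 kJ/mol.

312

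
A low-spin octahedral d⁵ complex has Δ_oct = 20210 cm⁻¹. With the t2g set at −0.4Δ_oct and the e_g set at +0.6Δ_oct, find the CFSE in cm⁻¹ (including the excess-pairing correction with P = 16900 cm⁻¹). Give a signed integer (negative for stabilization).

Electron filling gives t2g^5 e_g^0.
Orbital CFSE = 5(-0.4) + 0(0.6) = -2.0Δ_oct = -2.0 × 20210 = -40420 cm⁻¹.
Relative to high-spin t2g^3 e_g^2 (0 paired), the low-spin configuration has 2 additional pairs, contributing +2 × 16900 = +33800 cm⁻¹.
Combining: -40420 + 33800 = -6620 cm⁻¹.

-6620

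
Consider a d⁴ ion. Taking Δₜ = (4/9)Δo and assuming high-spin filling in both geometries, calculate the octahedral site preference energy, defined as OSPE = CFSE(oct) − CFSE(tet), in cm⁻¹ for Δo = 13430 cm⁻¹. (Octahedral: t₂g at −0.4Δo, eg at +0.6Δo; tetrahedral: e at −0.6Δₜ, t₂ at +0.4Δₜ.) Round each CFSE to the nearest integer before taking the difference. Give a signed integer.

-5670

Octahedral (high-spin): t2g^3 e_g^1, CFSE = 3(−0.4) + 1(+0.6) = -0.6Δo = -0.6 × 13430 = -8058 cm⁻¹.
Tetrahedral: e^2 t2^2, CFSE = 2(−0.6) + 2(+0.4) = -0.4Δₜ = -0.4 × (4/9) × 13430 = -2388 cm⁻¹.
OSPE = CFSE(oct) − CFSE(tet) = -8058 − (-2388) = -5670 cm⁻¹.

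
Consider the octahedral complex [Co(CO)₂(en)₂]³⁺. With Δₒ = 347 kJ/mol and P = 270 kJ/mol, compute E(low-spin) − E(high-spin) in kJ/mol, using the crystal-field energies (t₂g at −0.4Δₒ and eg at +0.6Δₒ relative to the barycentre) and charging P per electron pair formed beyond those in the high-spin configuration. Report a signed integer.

-154

Ligand charges: 2×(+0) from CO and 2×(+0) from en sum to +0; with overall charge +3, Co is +3.
Group 9 minus oxidation state +3 gives a d⁶ configuration for Co³⁺.
In the high-spin limit (t₂g⁴ eg²) the orbital term is -0.4Δₒ = -139 kJ/mol, with no excess pairing.
Low-spin t₂g⁶ eg⁰ gives -2.4Δₒ = -833 kJ/mol, but forming 2 extra pairs costs 2P = 540 kJ/mol, so E(LS) = -833 + 540 = -293 kJ/mol.
The difference is -293 − (-139) = -154 kJ/mol, so low-spin lies lower.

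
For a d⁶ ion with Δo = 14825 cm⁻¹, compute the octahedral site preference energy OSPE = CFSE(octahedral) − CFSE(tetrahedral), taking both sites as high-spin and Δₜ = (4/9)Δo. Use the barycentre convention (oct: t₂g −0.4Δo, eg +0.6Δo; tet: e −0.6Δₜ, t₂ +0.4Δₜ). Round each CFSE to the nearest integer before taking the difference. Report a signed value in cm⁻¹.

-1977

Octahedral (high-spin): t₂g⁴ eg², CFSE = 4(−0.4) + 2(+0.6) = -0.4Δo = -0.4 × 14825 = -5930 cm⁻¹.
Tetrahedral e³ t₂³ gives -0.6Δₜ = -0.6 × (4/9) × 14825 = -3953 cm⁻¹.
OSPE = -5930 − (-3953) = -1977 cm⁻¹.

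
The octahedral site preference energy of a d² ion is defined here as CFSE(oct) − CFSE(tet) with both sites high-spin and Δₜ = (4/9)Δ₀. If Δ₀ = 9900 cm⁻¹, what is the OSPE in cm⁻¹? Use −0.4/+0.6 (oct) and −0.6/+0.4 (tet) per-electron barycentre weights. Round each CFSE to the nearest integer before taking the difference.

-2640

Octahedral (high-spin): t2g^2 e_g^0, CFSE = 2(−0.4) + 0(+0.6) = -0.8Δ₀ = -0.8 × 9900 = -7920 cm⁻¹.
In a tetrahedral site the filling is e^2 t2^0: CFSE(tet) = -1.2Δₜ = -1.2 × (4/9)(9900) = -5280 cm⁻¹.
Subtracting, OSPE = -7920 − (-5280) = -2640 cm⁻¹.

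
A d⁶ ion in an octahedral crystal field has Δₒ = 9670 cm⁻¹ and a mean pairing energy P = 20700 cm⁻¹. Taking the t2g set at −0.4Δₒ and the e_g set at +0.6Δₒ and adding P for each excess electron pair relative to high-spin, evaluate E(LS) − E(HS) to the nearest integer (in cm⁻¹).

In the high-spin limit (t2g^4 e_g^2) the orbital term is -0.4Δₒ = -3868 cm⁻¹, with no excess pairing.
Low-spin t2g^6 e_g^0 gives -2.4Δₒ = -23208 cm⁻¹, but forming 2 extra pairs costs 2P = 41400 cm⁻¹, so E(LS) = -23208 + 41400 = 18192 cm⁻¹.
E(LS) − E(HS) = 18192 − (-3868) = 22060 cm⁻¹.

22060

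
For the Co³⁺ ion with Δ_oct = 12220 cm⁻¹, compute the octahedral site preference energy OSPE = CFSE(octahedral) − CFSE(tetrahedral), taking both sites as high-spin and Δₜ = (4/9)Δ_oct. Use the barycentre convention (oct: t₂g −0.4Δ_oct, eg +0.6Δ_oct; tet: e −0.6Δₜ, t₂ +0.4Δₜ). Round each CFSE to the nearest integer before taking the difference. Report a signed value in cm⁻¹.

Co³⁺: group 9, so d-count = 9 − 3 = 6.
Octahedral high-spin t₂g⁴ eg²: CFSE = -0.4 × 12220 = -4888 cm⁻¹.
Tetrahedral: e³ t₂³, CFSE = 3(−0.6) + 3(+0.4) = -0.6Δₜ = -0.6 × (4/9) × 12220 = -3259 cm⁻¹.
Subtracting, OSPE = -4888 − (-3259) = -1629 cm⁻¹.

-1629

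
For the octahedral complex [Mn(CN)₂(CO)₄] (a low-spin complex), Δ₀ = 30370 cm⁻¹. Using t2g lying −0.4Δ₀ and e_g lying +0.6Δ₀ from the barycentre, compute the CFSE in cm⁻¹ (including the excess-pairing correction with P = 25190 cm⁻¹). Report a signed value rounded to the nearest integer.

-10360

Ligand charges: 2×(-1) from CN⁻ and 4×(+0) from CO sum to -2; with overall charge +0, Mn is +2.
Mn is in group 7, so Mn²⁺ is d⁵ (7 − 2 = 5).
The d⁵ electrons fill as t2g^5 e_g^0.
CFSE(orbital) = 5×(-0.4Δ₀) + 0×(0.6Δ₀) = -2.0Δ₀; with Δ₀ = 30370 cm⁻¹ that is -60740 cm⁻¹.
High-spin d⁵ would be t2g^3 e_g^2 with 0 pairs; low-spin has 2, so 2 excess pairs cost +2P = +50380 cm⁻¹.
Net CFSE = -60740 + 50380 = -10360 cm⁻¹.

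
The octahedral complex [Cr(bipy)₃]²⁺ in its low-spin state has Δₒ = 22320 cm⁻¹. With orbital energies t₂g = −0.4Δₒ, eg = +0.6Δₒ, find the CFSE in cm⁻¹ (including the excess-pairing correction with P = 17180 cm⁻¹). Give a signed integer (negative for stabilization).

bipy is neutral, so the +2 overall charge sits on Cr: oxidation state +2.
Cr is in group 6, so Cr²⁺ is d⁴ (6 − 2 = 4).
Electron filling gives t₂g⁴ eg⁰.
The orbital stabilization is -1.6Δₒ = -1.6 × 22320 = -35712 cm⁻¹.
Relative to high-spin t₂g³ eg¹ (0 paired), the low-spin configuration has 1 additional pair, contributing +1 × 17180 = +17180 cm⁻¹.
Combining: -35712 + 17180 = -18532 cm⁻¹.

-18532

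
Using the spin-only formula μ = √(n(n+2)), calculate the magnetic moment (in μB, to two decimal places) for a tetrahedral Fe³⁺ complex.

5.92 μB

Group 8 minus oxidation state +3 gives a d⁵ configuration for Fe³⁺.
With tetrahedral geometry the complex is necessarily high-spin.
Configuration: e^2 t2^3 → 5 unpaired electrons.
μ(spin-only) = √[5(5+2)] = √35 ≈ 5.92 μB.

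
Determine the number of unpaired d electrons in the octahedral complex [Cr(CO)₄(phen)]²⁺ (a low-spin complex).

Ligand charges: 4×(+0) from CO and 1×(+0) from phen sum to +0; with overall charge +2, Cr is +2.
Cr sits in group 6; removing 2 electrons leaves Cr²⁺ with 6 − 2 = 4 d electrons.
Configuration: t₂g⁴ eg⁰, giving 2 unpaired electrons.

2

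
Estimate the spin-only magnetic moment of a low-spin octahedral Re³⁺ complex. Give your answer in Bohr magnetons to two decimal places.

Re³⁺: group 7, so d-count = 7 − 3 = 4.
Configuration: t₂g⁴ eg⁰ → 2 unpaired electrons.
μ(spin-only) = √[2(2+2)] = √8 ≈ 2.83 Bohr magnetons.

2.83 Bohr magnetons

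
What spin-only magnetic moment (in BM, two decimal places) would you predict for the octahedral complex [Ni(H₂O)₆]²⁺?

2.83 BM

H₂O is neutral, so the +2 overall charge sits on Ni: oxidation state +2.
Ni is in group 10, so Ni²⁺ is d⁸ (10 − 2 = 8).
Configuration: t₂g⁶ eg² → 2 unpaired electrons.
μ(spin-only) = √[2(2+2)] = √8 ≈ 2.83 BM.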